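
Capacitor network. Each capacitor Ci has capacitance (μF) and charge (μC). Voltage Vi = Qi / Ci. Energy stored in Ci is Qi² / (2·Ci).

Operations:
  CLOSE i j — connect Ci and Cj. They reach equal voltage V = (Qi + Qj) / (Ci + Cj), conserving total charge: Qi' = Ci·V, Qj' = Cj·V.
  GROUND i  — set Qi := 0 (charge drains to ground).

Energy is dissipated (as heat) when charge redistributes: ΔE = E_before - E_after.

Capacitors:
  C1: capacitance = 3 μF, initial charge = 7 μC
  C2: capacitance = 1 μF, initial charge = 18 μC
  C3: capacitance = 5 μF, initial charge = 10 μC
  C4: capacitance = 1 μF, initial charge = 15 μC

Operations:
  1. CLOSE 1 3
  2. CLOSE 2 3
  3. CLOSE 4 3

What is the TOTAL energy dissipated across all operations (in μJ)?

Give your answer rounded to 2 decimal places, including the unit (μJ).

Initial: C1(3μF, Q=7μC, V=2.33V), C2(1μF, Q=18μC, V=18.00V), C3(5μF, Q=10μC, V=2.00V), C4(1μF, Q=15μC, V=15.00V)
Op 1: CLOSE 1-3: Q_total=17.00, C_total=8.00, V=2.12; Q1=6.38, Q3=10.62; dissipated=0.104
Op 2: CLOSE 2-3: Q_total=28.62, C_total=6.00, V=4.77; Q2=4.77, Q3=23.85; dissipated=105.007
Op 3: CLOSE 4-3: Q_total=38.85, C_total=6.00, V=6.48; Q4=6.48, Q3=32.38; dissipated=43.598
Total dissipated: 148.709 μJ

Answer: 148.71 μJ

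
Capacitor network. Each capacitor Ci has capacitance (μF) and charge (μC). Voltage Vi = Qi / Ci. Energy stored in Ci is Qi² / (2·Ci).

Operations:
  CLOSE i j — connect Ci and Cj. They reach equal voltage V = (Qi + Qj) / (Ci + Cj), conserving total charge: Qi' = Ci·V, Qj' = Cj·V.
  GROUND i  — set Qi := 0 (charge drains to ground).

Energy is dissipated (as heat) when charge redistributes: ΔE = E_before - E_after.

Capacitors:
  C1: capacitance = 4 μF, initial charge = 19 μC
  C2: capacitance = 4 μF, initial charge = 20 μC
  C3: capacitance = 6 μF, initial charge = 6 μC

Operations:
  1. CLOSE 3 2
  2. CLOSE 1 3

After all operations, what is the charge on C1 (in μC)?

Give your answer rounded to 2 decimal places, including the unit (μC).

Answer: 13.84 μC

Derivation:
Initial: C1(4μF, Q=19μC, V=4.75V), C2(4μF, Q=20μC, V=5.00V), C3(6μF, Q=6μC, V=1.00V)
Op 1: CLOSE 3-2: Q_total=26.00, C_total=10.00, V=2.60; Q3=15.60, Q2=10.40; dissipated=19.200
Op 2: CLOSE 1-3: Q_total=34.60, C_total=10.00, V=3.46; Q1=13.84, Q3=20.76; dissipated=5.547
Final charges: Q1=13.84, Q2=10.40, Q3=20.76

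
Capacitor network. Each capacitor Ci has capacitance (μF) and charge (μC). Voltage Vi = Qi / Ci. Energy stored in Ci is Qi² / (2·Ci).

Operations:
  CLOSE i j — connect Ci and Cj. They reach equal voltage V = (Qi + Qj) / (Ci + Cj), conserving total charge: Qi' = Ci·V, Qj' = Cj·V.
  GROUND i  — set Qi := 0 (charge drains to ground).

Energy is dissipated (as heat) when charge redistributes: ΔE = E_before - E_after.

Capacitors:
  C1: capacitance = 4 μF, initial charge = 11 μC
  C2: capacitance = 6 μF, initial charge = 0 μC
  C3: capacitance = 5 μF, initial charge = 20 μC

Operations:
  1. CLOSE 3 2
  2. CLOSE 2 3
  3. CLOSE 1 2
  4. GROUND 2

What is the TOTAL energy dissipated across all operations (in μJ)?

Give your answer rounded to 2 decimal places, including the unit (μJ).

Answer: 37.26 μJ

Derivation:
Initial: C1(4μF, Q=11μC, V=2.75V), C2(6μF, Q=0μC, V=0.00V), C3(5μF, Q=20μC, V=4.00V)
Op 1: CLOSE 3-2: Q_total=20.00, C_total=11.00, V=1.82; Q3=9.09, Q2=10.91; dissipated=21.818
Op 2: CLOSE 2-3: Q_total=20.00, C_total=11.00, V=1.82; Q2=10.91, Q3=9.09; dissipated=0.000
Op 3: CLOSE 1-2: Q_total=21.91, C_total=10.00, V=2.19; Q1=8.76, Q2=13.15; dissipated=1.042
Op 4: GROUND 2: Q2=0; energy lost=14.400
Total dissipated: 37.260 μJ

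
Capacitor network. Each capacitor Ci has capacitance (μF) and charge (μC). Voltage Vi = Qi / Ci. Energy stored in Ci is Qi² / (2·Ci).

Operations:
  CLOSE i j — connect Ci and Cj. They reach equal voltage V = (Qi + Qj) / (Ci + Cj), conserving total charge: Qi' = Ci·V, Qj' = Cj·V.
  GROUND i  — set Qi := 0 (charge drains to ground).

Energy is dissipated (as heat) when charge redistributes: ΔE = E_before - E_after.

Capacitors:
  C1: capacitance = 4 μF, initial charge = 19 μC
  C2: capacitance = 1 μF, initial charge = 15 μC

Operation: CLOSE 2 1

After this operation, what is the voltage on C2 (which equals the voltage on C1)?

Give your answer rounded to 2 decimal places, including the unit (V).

Answer: 6.80 V

Derivation:
Initial: C1(4μF, Q=19μC, V=4.75V), C2(1μF, Q=15μC, V=15.00V)
Op 1: CLOSE 2-1: Q_total=34.00, C_total=5.00, V=6.80; Q2=6.80, Q1=27.20; dissipated=42.025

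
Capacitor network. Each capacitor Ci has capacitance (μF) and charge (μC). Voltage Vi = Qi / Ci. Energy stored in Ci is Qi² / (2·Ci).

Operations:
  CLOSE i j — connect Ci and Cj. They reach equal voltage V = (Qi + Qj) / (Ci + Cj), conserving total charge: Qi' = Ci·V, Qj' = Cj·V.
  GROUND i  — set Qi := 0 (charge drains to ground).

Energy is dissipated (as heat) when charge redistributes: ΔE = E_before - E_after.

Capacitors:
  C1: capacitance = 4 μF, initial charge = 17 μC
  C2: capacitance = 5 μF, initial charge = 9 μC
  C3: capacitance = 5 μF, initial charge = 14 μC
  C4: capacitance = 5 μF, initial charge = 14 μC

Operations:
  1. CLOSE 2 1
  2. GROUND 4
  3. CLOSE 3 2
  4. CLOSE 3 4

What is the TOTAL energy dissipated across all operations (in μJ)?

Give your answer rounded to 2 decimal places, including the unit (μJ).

Answer: 36.39 μJ

Derivation:
Initial: C1(4μF, Q=17μC, V=4.25V), C2(5μF, Q=9μC, V=1.80V), C3(5μF, Q=14μC, V=2.80V), C4(5μF, Q=14μC, V=2.80V)
Op 1: CLOSE 2-1: Q_total=26.00, C_total=9.00, V=2.89; Q2=14.44, Q1=11.56; dissipated=6.669
Op 2: GROUND 4: Q4=0; energy lost=19.600
Op 3: CLOSE 3-2: Q_total=28.44, C_total=10.00, V=2.84; Q3=14.22, Q2=14.22; dissipated=0.010
Op 4: CLOSE 3-4: Q_total=14.22, C_total=10.00, V=1.42; Q3=7.11, Q4=7.11; dissipated=10.114
Total dissipated: 36.393 μJ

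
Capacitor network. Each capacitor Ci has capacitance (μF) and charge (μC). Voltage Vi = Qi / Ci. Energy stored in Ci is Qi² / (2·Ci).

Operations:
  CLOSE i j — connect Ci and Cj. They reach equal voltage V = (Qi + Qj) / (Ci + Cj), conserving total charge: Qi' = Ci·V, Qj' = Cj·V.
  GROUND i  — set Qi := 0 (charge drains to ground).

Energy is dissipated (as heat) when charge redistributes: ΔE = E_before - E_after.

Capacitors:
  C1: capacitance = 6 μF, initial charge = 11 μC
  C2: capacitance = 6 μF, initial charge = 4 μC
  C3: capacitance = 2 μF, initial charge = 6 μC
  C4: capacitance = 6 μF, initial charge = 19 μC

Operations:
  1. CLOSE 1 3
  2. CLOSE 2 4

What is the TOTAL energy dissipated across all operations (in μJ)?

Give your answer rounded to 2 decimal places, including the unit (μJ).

Initial: C1(6μF, Q=11μC, V=1.83V), C2(6μF, Q=4μC, V=0.67V), C3(2μF, Q=6μC, V=3.00V), C4(6μF, Q=19μC, V=3.17V)
Op 1: CLOSE 1-3: Q_total=17.00, C_total=8.00, V=2.12; Q1=12.75, Q3=4.25; dissipated=1.021
Op 2: CLOSE 2-4: Q_total=23.00, C_total=12.00, V=1.92; Q2=11.50, Q4=11.50; dissipated=9.375
Total dissipated: 10.396 μJ

Answer: 10.40 μJ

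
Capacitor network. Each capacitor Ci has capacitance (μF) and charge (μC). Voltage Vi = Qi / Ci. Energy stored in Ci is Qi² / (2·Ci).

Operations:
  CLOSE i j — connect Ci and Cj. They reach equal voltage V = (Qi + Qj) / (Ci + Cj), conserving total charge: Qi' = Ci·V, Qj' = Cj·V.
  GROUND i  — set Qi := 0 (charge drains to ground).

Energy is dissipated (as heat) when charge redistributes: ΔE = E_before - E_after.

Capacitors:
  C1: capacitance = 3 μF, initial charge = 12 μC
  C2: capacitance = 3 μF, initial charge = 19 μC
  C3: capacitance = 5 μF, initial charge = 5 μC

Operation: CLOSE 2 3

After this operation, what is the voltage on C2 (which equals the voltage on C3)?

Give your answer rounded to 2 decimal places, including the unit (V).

Answer: 3.00 V

Derivation:
Initial: C1(3μF, Q=12μC, V=4.00V), C2(3μF, Q=19μC, V=6.33V), C3(5μF, Q=5μC, V=1.00V)
Op 1: CLOSE 2-3: Q_total=24.00, C_total=8.00, V=3.00; Q2=9.00, Q3=15.00; dissipated=26.667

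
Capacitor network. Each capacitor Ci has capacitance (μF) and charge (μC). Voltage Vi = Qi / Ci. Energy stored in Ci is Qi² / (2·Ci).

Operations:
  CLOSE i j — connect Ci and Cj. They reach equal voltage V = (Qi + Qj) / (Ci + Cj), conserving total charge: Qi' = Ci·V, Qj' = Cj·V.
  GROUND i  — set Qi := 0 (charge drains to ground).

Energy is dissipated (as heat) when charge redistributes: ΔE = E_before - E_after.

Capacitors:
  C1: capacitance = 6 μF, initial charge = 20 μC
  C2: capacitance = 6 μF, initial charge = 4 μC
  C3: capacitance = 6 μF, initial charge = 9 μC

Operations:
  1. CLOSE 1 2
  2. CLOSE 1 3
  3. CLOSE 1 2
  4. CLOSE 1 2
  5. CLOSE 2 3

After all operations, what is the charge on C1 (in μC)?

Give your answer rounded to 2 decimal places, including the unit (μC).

Answer: 11.25 μC

Derivation:
Initial: C1(6μF, Q=20μC, V=3.33V), C2(6μF, Q=4μC, V=0.67V), C3(6μF, Q=9μC, V=1.50V)
Op 1: CLOSE 1-2: Q_total=24.00, C_total=12.00, V=2.00; Q1=12.00, Q2=12.00; dissipated=10.667
Op 2: CLOSE 1-3: Q_total=21.00, C_total=12.00, V=1.75; Q1=10.50, Q3=10.50; dissipated=0.375
Op 3: CLOSE 1-2: Q_total=22.50, C_total=12.00, V=1.88; Q1=11.25, Q2=11.25; dissipated=0.094
Op 4: CLOSE 1-2: Q_total=22.50, C_total=12.00, V=1.88; Q1=11.25, Q2=11.25; dissipated=0.000
Op 5: CLOSE 2-3: Q_total=21.75, C_total=12.00, V=1.81; Q2=10.88, Q3=10.88; dissipated=0.023
Final charges: Q1=11.25, Q2=10.88, Q3=10.88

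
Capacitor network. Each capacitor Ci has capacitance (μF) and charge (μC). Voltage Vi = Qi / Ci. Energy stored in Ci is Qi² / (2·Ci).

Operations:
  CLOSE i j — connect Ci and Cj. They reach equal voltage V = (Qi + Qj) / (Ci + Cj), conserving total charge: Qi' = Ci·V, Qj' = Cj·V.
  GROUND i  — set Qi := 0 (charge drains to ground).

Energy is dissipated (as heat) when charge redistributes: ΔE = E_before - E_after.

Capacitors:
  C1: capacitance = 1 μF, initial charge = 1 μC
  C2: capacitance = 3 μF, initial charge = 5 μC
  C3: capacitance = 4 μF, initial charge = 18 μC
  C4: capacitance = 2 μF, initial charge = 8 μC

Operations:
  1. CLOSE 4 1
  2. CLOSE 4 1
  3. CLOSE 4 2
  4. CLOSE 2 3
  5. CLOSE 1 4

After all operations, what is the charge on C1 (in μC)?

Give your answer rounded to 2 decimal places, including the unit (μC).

Answer: 2.47 μC

Derivation:
Initial: C1(1μF, Q=1μC, V=1.00V), C2(3μF, Q=5μC, V=1.67V), C3(4μF, Q=18μC, V=4.50V), C4(2μF, Q=8μC, V=4.00V)
Op 1: CLOSE 4-1: Q_total=9.00, C_total=3.00, V=3.00; Q4=6.00, Q1=3.00; dissipated=3.000
Op 2: CLOSE 4-1: Q_total=9.00, C_total=3.00, V=3.00; Q4=6.00, Q1=3.00; dissipated=0.000
Op 3: CLOSE 4-2: Q_total=11.00, C_total=5.00, V=2.20; Q4=4.40, Q2=6.60; dissipated=1.067
Op 4: CLOSE 2-3: Q_total=24.60, C_total=7.00, V=3.51; Q2=10.54, Q3=14.06; dissipated=4.534
Op 5: CLOSE 1-4: Q_total=7.40, C_total=3.00, V=2.47; Q1=2.47, Q4=4.93; dissipated=0.213
Final charges: Q1=2.47, Q2=10.54, Q3=14.06, Q4=4.93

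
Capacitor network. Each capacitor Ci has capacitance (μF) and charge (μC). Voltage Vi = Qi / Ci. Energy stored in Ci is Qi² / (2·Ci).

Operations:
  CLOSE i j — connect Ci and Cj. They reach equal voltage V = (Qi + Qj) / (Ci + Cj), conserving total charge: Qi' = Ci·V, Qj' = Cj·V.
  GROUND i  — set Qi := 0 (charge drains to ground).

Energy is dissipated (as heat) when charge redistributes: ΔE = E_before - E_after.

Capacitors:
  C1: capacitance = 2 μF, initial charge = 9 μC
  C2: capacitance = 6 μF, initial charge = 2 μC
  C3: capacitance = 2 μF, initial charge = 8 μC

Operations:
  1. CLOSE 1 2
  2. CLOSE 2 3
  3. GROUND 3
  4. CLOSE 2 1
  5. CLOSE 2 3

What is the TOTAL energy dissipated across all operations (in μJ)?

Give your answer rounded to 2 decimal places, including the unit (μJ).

Initial: C1(2μF, Q=9μC, V=4.50V), C2(6μF, Q=2μC, V=0.33V), C3(2μF, Q=8μC, V=4.00V)
Op 1: CLOSE 1-2: Q_total=11.00, C_total=8.00, V=1.38; Q1=2.75, Q2=8.25; dissipated=13.021
Op 2: CLOSE 2-3: Q_total=16.25, C_total=8.00, V=2.03; Q2=12.19, Q3=4.06; dissipated=5.168
Op 3: GROUND 3: Q3=0; energy lost=4.126
Op 4: CLOSE 2-1: Q_total=14.94, C_total=8.00, V=1.87; Q2=11.20, Q1=3.73; dissipated=0.323
Op 5: CLOSE 2-3: Q_total=11.20, C_total=8.00, V=1.40; Q2=8.40, Q3=2.80; dissipated=2.615
Total dissipated: 25.253 μJ

Answer: 25.25 μJ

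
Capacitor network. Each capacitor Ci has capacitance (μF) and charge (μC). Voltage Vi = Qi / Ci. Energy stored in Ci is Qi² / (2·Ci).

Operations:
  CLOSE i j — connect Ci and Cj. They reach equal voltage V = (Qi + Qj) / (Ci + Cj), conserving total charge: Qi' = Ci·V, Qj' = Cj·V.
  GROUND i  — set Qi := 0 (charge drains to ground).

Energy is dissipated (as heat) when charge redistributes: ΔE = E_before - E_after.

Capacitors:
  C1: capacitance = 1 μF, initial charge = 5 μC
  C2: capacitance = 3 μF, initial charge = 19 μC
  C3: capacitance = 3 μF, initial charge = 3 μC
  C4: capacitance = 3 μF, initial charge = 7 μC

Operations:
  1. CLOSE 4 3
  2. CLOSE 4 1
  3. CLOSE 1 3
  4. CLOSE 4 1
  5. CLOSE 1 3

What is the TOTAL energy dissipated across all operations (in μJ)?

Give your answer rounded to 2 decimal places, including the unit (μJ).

Answer: 5.99 μJ

Derivation:
Initial: C1(1μF, Q=5μC, V=5.00V), C2(3μF, Q=19μC, V=6.33V), C3(3μF, Q=3μC, V=1.00V), C4(3μF, Q=7μC, V=2.33V)
Op 1: CLOSE 4-3: Q_total=10.00, C_total=6.00, V=1.67; Q4=5.00, Q3=5.00; dissipated=1.333
Op 2: CLOSE 4-1: Q_total=10.00, C_total=4.00, V=2.50; Q4=7.50, Q1=2.50; dissipated=4.167
Op 3: CLOSE 1-3: Q_total=7.50, C_total=4.00, V=1.88; Q1=1.88, Q3=5.62; dissipated=0.260
Op 4: CLOSE 4-1: Q_total=9.38, C_total=4.00, V=2.34; Q4=7.03, Q1=2.34; dissipated=0.146
Op 5: CLOSE 1-3: Q_total=7.97, C_total=4.00, V=1.99; Q1=1.99, Q3=5.98; dissipated=0.082
Total dissipated: 5.989 μJ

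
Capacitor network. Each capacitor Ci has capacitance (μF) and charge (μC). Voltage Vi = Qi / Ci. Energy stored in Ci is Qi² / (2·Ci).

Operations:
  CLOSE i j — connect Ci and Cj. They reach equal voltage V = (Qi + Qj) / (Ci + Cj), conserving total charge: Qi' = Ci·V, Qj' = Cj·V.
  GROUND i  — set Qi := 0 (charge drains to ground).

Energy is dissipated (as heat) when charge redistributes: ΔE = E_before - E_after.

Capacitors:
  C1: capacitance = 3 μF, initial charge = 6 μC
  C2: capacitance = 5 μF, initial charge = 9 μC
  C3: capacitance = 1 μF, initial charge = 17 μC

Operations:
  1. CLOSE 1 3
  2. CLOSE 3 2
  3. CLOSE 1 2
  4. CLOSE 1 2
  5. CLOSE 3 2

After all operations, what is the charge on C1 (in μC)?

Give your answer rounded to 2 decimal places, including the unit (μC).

Answer: 11.08 μC

Derivation:
Initial: C1(3μF, Q=6μC, V=2.00V), C2(5μF, Q=9μC, V=1.80V), C3(1μF, Q=17μC, V=17.00V)
Op 1: CLOSE 1-3: Q_total=23.00, C_total=4.00, V=5.75; Q1=17.25, Q3=5.75; dissipated=84.375
Op 2: CLOSE 3-2: Q_total=14.75, C_total=6.00, V=2.46; Q3=2.46, Q2=12.29; dissipated=6.501
Op 3: CLOSE 1-2: Q_total=29.54, C_total=8.00, V=3.69; Q1=11.08, Q2=18.46; dissipated=10.158
Op 4: CLOSE 1-2: Q_total=29.54, C_total=8.00, V=3.69; Q1=11.08, Q2=18.46; dissipated=0.000
Op 5: CLOSE 3-2: Q_total=20.92, C_total=6.00, V=3.49; Q3=3.49, Q2=17.43; dissipated=0.635
Final charges: Q1=11.08, Q2=17.43, Q3=3.49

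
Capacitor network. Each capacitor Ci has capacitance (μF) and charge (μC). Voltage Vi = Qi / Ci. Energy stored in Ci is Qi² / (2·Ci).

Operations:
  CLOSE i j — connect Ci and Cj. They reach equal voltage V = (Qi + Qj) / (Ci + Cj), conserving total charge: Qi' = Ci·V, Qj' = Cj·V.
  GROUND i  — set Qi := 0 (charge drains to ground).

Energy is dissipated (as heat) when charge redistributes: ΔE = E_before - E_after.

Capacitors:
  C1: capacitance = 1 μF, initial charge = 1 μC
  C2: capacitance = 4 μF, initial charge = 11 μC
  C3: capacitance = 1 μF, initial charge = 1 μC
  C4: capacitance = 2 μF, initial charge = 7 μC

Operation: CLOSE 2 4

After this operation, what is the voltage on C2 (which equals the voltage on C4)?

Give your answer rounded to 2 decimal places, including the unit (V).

Initial: C1(1μF, Q=1μC, V=1.00V), C2(4μF, Q=11μC, V=2.75V), C3(1μF, Q=1μC, V=1.00V), C4(2μF, Q=7μC, V=3.50V)
Op 1: CLOSE 2-4: Q_total=18.00, C_total=6.00, V=3.00; Q2=12.00, Q4=6.00; dissipated=0.375

Answer: 3.00 V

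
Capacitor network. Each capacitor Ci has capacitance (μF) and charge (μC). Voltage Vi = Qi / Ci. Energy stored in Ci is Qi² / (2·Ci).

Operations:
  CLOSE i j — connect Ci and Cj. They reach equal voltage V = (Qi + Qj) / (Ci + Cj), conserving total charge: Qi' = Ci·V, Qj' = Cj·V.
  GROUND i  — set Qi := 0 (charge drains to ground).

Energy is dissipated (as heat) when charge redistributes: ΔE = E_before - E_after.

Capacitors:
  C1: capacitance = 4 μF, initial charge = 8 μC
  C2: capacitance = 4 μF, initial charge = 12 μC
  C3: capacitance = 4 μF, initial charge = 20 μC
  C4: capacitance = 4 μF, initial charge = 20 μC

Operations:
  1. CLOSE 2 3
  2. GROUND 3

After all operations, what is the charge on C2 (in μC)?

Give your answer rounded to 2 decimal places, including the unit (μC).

Initial: C1(4μF, Q=8μC, V=2.00V), C2(4μF, Q=12μC, V=3.00V), C3(4μF, Q=20μC, V=5.00V), C4(4μF, Q=20μC, V=5.00V)
Op 1: CLOSE 2-3: Q_total=32.00, C_total=8.00, V=4.00; Q2=16.00, Q3=16.00; dissipated=4.000
Op 2: GROUND 3: Q3=0; energy lost=32.000
Final charges: Q1=8.00, Q2=16.00, Q3=0.00, Q4=20.00

Answer: 16.00 μC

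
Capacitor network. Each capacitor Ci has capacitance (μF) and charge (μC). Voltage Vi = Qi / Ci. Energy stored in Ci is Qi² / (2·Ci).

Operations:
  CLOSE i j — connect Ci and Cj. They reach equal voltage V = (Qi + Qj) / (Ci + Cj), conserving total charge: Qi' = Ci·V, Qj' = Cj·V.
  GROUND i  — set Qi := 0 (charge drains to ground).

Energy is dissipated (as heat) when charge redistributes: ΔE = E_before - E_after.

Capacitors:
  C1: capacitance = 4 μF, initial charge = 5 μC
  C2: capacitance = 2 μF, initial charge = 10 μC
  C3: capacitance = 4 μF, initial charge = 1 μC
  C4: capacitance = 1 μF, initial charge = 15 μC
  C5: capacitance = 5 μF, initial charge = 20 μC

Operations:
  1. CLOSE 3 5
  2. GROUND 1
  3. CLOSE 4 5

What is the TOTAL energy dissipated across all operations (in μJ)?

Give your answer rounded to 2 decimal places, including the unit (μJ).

Initial: C1(4μF, Q=5μC, V=1.25V), C2(2μF, Q=10μC, V=5.00V), C3(4μF, Q=1μC, V=0.25V), C4(1μF, Q=15μC, V=15.00V), C5(5μF, Q=20μC, V=4.00V)
Op 1: CLOSE 3-5: Q_total=21.00, C_total=9.00, V=2.33; Q3=9.33, Q5=11.67; dissipated=15.625
Op 2: GROUND 1: Q1=0; energy lost=3.125
Op 3: CLOSE 4-5: Q_total=26.67, C_total=6.00, V=4.44; Q4=4.44, Q5=22.22; dissipated=66.852
Total dissipated: 85.602 μJ

Answer: 85.60 μJ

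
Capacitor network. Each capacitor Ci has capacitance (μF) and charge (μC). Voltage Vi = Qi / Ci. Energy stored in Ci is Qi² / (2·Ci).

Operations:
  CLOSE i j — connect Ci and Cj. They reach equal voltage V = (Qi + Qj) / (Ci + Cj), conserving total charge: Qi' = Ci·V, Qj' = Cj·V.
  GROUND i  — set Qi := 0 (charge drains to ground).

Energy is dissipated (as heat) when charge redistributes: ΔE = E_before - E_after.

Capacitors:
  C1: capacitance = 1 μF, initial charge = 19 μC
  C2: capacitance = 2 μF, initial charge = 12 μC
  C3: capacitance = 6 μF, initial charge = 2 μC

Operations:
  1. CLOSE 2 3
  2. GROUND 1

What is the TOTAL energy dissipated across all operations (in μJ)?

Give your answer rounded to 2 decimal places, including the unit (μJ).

Answer: 204.58 μJ

Derivation:
Initial: C1(1μF, Q=19μC, V=19.00V), C2(2μF, Q=12μC, V=6.00V), C3(6μF, Q=2μC, V=0.33V)
Op 1: CLOSE 2-3: Q_total=14.00, C_total=8.00, V=1.75; Q2=3.50, Q3=10.50; dissipated=24.083
Op 2: GROUND 1: Q1=0; energy lost=180.500
Total dissipated: 204.583 μJ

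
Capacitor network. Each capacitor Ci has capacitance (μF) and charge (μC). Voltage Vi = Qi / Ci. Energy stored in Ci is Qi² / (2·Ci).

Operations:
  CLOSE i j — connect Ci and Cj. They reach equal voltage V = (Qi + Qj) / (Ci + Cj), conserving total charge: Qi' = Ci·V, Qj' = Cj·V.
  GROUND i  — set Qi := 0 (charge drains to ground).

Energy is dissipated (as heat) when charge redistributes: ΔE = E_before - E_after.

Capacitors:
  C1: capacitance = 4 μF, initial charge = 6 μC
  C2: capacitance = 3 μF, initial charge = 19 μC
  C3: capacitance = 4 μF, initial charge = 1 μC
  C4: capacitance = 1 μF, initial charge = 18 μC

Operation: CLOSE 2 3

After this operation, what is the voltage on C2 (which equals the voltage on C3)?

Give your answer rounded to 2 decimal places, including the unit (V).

Initial: C1(4μF, Q=6μC, V=1.50V), C2(3μF, Q=19μC, V=6.33V), C3(4μF, Q=1μC, V=0.25V), C4(1μF, Q=18μC, V=18.00V)
Op 1: CLOSE 2-3: Q_total=20.00, C_total=7.00, V=2.86; Q2=8.57, Q3=11.43; dissipated=31.720

Answer: 2.86 V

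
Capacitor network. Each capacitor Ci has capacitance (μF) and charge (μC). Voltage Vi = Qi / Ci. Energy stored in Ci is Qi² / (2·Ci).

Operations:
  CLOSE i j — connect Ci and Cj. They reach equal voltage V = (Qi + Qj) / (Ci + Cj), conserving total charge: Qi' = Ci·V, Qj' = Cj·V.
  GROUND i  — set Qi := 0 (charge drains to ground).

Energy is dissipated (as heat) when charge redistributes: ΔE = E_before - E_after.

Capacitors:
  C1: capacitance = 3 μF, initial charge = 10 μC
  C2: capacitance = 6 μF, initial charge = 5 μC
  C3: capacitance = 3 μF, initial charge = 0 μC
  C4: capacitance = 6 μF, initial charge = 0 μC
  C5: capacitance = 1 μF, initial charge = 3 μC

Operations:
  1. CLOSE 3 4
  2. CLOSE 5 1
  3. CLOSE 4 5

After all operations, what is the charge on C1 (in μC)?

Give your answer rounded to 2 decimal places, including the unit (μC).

Initial: C1(3μF, Q=10μC, V=3.33V), C2(6μF, Q=5μC, V=0.83V), C3(3μF, Q=0μC, V=0.00V), C4(6μF, Q=0μC, V=0.00V), C5(1μF, Q=3μC, V=3.00V)
Op 1: CLOSE 3-4: Q_total=0.00, C_total=9.00, V=0.00; Q3=0.00, Q4=0.00; dissipated=0.000
Op 2: CLOSE 5-1: Q_total=13.00, C_total=4.00, V=3.25; Q5=3.25, Q1=9.75; dissipated=0.042
Op 3: CLOSE 4-5: Q_total=3.25, C_total=7.00, V=0.46; Q4=2.79, Q5=0.46; dissipated=4.527
Final charges: Q1=9.75, Q2=5.00, Q3=0.00, Q4=2.79, Q5=0.46

Answer: 9.75 μC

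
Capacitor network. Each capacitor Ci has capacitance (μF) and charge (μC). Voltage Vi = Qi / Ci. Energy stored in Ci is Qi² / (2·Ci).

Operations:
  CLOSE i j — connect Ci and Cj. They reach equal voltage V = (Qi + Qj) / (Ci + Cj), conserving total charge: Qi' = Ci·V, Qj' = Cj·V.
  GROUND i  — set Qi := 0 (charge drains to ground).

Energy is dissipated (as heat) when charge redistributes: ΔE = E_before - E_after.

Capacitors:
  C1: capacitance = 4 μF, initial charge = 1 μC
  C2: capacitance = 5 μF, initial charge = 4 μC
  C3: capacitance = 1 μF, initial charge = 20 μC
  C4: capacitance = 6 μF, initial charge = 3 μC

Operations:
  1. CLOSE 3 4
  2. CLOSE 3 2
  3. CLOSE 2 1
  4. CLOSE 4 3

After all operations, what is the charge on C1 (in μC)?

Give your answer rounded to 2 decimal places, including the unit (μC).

Answer: 3.14 μC

Derivation:
Initial: C1(4μF, Q=1μC, V=0.25V), C2(5μF, Q=4μC, V=0.80V), C3(1μF, Q=20μC, V=20.00V), C4(6μF, Q=3μC, V=0.50V)
Op 1: CLOSE 3-4: Q_total=23.00, C_total=7.00, V=3.29; Q3=3.29, Q4=19.71; dissipated=162.964
Op 2: CLOSE 3-2: Q_total=7.29, C_total=6.00, V=1.21; Q3=1.21, Q2=6.07; dissipated=2.574
Op 3: CLOSE 2-1: Q_total=7.07, C_total=9.00, V=0.79; Q2=3.93, Q1=3.14; dissipated=1.033
Op 4: CLOSE 4-3: Q_total=20.93, C_total=7.00, V=2.99; Q4=17.94, Q3=2.99; dissipated=1.839
Final charges: Q1=3.14, Q2=3.93, Q3=2.99, Q4=17.94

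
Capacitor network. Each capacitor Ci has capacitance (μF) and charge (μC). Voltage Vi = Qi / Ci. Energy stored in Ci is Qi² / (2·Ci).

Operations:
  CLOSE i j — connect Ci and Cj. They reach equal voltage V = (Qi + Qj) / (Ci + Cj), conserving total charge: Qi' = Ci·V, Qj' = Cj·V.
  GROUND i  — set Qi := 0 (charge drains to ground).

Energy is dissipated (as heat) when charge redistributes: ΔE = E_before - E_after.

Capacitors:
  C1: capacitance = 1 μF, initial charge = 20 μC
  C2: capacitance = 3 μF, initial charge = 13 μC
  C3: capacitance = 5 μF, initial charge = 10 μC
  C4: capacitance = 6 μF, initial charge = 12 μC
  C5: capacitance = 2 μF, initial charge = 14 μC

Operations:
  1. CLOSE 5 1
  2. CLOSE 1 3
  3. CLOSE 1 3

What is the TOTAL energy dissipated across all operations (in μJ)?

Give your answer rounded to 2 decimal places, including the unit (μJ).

Initial: C1(1μF, Q=20μC, V=20.00V), C2(3μF, Q=13μC, V=4.33V), C3(5μF, Q=10μC, V=2.00V), C4(6μF, Q=12μC, V=2.00V), C5(2μF, Q=14μC, V=7.00V)
Op 1: CLOSE 5-1: Q_total=34.00, C_total=3.00, V=11.33; Q5=22.67, Q1=11.33; dissipated=56.333
Op 2: CLOSE 1-3: Q_total=21.33, C_total=6.00, V=3.56; Q1=3.56, Q3=17.78; dissipated=36.296
Op 3: CLOSE 1-3: Q_total=21.33, C_total=6.00, V=3.56; Q1=3.56, Q3=17.78; dissipated=0.000
Total dissipated: 92.630 μJ

Answer: 92.63 μJ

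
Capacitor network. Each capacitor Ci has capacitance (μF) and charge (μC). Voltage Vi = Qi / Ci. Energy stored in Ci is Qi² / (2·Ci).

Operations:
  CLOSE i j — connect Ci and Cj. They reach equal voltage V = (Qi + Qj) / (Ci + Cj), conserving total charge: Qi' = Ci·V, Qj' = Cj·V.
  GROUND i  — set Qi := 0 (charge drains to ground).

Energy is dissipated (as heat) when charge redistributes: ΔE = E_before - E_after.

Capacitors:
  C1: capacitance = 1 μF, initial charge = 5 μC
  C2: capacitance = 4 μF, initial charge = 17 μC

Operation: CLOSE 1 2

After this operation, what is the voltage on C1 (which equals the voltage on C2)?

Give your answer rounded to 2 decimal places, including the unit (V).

Initial: C1(1μF, Q=5μC, V=5.00V), C2(4μF, Q=17μC, V=4.25V)
Op 1: CLOSE 1-2: Q_total=22.00, C_total=5.00, V=4.40; Q1=4.40, Q2=17.60; dissipated=0.225

Answer: 4.40 V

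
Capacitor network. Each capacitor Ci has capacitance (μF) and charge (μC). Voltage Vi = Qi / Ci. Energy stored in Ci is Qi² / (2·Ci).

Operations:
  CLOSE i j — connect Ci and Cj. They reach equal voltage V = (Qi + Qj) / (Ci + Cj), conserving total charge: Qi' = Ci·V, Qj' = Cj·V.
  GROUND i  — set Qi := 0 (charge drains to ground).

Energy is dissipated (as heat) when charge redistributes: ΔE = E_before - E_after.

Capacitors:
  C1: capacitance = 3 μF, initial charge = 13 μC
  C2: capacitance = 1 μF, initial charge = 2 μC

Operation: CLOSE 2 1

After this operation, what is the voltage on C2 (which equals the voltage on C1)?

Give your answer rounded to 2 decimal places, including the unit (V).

Initial: C1(3μF, Q=13μC, V=4.33V), C2(1μF, Q=2μC, V=2.00V)
Op 1: CLOSE 2-1: Q_total=15.00, C_total=4.00, V=3.75; Q2=3.75, Q1=11.25; dissipated=2.042

Answer: 3.75 V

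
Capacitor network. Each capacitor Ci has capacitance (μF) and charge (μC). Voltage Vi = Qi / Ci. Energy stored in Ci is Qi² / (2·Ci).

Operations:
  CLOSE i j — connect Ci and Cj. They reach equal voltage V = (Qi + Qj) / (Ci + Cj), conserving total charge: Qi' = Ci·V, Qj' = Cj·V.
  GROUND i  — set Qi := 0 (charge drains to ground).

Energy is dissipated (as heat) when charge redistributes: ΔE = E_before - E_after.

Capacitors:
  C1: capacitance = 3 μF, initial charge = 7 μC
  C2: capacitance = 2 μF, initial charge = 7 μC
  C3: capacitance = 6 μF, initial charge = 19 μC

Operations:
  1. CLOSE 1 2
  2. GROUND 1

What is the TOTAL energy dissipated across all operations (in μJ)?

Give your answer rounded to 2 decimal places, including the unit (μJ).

Initial: C1(3μF, Q=7μC, V=2.33V), C2(2μF, Q=7μC, V=3.50V), C3(6μF, Q=19μC, V=3.17V)
Op 1: CLOSE 1-2: Q_total=14.00, C_total=5.00, V=2.80; Q1=8.40, Q2=5.60; dissipated=0.817
Op 2: GROUND 1: Q1=0; energy lost=11.760
Total dissipated: 12.577 μJ

Answer: 12.58 μJ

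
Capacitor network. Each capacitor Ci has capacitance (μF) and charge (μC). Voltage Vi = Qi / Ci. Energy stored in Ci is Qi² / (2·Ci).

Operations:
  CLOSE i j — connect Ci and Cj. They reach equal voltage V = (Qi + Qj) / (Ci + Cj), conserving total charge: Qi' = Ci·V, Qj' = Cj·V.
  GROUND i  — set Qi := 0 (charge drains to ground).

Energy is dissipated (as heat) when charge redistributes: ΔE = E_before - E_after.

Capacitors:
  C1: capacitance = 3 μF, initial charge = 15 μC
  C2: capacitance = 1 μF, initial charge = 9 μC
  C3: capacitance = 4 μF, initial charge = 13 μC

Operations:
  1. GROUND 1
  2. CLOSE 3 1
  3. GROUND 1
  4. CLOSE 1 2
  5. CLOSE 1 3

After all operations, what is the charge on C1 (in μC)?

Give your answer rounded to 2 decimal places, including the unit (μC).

Answer: 6.08 μC

Derivation:
Initial: C1(3μF, Q=15μC, V=5.00V), C2(1μF, Q=9μC, V=9.00V), C3(4μF, Q=13μC, V=3.25V)
Op 1: GROUND 1: Q1=0; energy lost=37.500
Op 2: CLOSE 3-1: Q_total=13.00, C_total=7.00, V=1.86; Q3=7.43, Q1=5.57; dissipated=9.054
Op 3: GROUND 1: Q1=0; energy lost=5.173
Op 4: CLOSE 1-2: Q_total=9.00, C_total=4.00, V=2.25; Q1=6.75, Q2=2.25; dissipated=30.375
Op 5: CLOSE 1-3: Q_total=14.18, C_total=7.00, V=2.03; Q1=6.08, Q3=8.10; dissipated=0.132
Final charges: Q1=6.08, Q2=2.25, Q3=8.10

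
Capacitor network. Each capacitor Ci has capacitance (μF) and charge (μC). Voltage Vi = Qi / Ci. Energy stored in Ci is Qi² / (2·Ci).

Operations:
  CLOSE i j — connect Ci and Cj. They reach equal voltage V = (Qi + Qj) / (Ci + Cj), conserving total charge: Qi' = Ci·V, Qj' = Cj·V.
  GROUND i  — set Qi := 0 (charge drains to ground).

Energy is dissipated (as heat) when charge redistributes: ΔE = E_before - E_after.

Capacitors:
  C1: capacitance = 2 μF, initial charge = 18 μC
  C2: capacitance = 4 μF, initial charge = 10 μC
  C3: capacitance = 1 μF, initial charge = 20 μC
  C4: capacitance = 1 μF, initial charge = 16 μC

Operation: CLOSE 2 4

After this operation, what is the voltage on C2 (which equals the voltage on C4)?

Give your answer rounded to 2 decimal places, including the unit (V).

Answer: 5.20 V

Derivation:
Initial: C1(2μF, Q=18μC, V=9.00V), C2(4μF, Q=10μC, V=2.50V), C3(1μF, Q=20μC, V=20.00V), C4(1μF, Q=16μC, V=16.00V)
Op 1: CLOSE 2-4: Q_total=26.00, C_total=5.00, V=5.20; Q2=20.80, Q4=5.20; dissipated=72.900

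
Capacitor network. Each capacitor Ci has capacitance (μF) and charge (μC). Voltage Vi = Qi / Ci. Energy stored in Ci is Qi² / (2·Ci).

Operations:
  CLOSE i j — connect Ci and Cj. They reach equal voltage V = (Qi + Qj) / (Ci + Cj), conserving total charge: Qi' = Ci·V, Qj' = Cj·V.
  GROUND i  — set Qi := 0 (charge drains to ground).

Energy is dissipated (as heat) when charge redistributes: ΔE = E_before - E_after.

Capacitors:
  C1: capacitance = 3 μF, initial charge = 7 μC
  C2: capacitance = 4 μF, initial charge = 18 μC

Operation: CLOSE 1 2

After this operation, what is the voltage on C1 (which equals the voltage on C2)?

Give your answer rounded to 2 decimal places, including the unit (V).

Initial: C1(3μF, Q=7μC, V=2.33V), C2(4μF, Q=18μC, V=4.50V)
Op 1: CLOSE 1-2: Q_total=25.00, C_total=7.00, V=3.57; Q1=10.71, Q2=14.29; dissipated=4.024

Answer: 3.57 V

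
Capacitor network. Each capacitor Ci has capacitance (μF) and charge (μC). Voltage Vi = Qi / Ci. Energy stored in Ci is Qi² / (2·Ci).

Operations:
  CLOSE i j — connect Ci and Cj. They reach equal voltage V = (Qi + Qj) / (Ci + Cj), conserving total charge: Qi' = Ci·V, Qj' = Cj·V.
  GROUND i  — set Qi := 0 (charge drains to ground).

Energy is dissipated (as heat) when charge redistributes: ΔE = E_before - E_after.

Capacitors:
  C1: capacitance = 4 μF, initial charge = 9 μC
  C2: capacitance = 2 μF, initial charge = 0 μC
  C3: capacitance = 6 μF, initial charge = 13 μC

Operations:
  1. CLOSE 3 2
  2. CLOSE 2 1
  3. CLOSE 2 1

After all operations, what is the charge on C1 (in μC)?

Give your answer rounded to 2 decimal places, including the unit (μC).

Answer: 8.17 μC

Derivation:
Initial: C1(4μF, Q=9μC, V=2.25V), C2(2μF, Q=0μC, V=0.00V), C3(6μF, Q=13μC, V=2.17V)
Op 1: CLOSE 3-2: Q_total=13.00, C_total=8.00, V=1.62; Q3=9.75, Q2=3.25; dissipated=3.521
Op 2: CLOSE 2-1: Q_total=12.25, C_total=6.00, V=2.04; Q2=4.08, Q1=8.17; dissipated=0.260
Op 3: CLOSE 2-1: Q_total=12.25, C_total=6.00, V=2.04; Q2=4.08, Q1=8.17; dissipated=0.000
Final charges: Q1=8.17, Q2=4.08, Q3=9.75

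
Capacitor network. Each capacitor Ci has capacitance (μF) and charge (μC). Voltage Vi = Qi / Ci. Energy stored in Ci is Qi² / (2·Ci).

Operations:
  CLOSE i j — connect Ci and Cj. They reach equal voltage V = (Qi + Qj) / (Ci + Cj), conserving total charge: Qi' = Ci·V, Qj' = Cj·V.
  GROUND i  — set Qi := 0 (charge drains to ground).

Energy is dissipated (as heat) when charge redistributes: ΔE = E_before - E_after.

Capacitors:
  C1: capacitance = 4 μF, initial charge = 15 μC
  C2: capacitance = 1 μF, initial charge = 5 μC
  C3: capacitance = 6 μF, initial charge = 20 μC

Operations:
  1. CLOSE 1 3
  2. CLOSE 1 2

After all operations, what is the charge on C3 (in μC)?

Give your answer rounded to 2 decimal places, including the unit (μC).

Answer: 21.00 μC

Derivation:
Initial: C1(4μF, Q=15μC, V=3.75V), C2(1μF, Q=5μC, V=5.00V), C3(6μF, Q=20μC, V=3.33V)
Op 1: CLOSE 1-3: Q_total=35.00, C_total=10.00, V=3.50; Q1=14.00, Q3=21.00; dissipated=0.208
Op 2: CLOSE 1-2: Q_total=19.00, C_total=5.00, V=3.80; Q1=15.20, Q2=3.80; dissipated=0.900
Final charges: Q1=15.20, Q2=3.80, Q3=21.00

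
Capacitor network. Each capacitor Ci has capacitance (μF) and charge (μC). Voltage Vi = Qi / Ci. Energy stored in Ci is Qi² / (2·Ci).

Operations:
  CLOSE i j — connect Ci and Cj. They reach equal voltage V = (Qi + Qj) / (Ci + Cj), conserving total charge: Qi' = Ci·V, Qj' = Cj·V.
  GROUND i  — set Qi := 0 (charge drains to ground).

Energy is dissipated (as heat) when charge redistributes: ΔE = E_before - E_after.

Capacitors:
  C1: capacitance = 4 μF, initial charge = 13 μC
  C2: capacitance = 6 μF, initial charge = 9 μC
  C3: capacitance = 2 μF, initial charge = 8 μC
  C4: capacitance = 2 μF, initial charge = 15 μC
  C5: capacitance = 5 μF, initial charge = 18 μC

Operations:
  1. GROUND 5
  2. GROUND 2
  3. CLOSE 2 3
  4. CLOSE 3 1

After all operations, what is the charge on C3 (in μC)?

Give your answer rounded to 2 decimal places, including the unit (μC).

Answer: 5.00 μC

Derivation:
Initial: C1(4μF, Q=13μC, V=3.25V), C2(6μF, Q=9μC, V=1.50V), C3(2μF, Q=8μC, V=4.00V), C4(2μF, Q=15μC, V=7.50V), C5(5μF, Q=18μC, V=3.60V)
Op 1: GROUND 5: Q5=0; energy lost=32.400
Op 2: GROUND 2: Q2=0; energy lost=6.750
Op 3: CLOSE 2-3: Q_total=8.00, C_total=8.00, V=1.00; Q2=6.00, Q3=2.00; dissipated=12.000
Op 4: CLOSE 3-1: Q_total=15.00, C_total=6.00, V=2.50; Q3=5.00, Q1=10.00; dissipated=3.375
Final charges: Q1=10.00, Q2=6.00, Q3=5.00, Q4=15.00, Q5=0.00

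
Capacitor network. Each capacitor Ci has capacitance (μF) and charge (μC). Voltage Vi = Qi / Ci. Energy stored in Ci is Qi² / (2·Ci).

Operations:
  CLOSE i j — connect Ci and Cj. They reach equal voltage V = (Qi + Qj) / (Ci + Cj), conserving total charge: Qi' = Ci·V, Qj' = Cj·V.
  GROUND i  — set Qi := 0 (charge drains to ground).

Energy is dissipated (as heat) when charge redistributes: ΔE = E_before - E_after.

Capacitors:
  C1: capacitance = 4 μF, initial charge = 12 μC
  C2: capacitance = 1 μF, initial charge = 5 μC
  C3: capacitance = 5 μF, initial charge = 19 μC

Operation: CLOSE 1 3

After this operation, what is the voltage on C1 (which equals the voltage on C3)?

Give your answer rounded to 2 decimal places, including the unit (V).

Initial: C1(4μF, Q=12μC, V=3.00V), C2(1μF, Q=5μC, V=5.00V), C3(5μF, Q=19μC, V=3.80V)
Op 1: CLOSE 1-3: Q_total=31.00, C_total=9.00, V=3.44; Q1=13.78, Q3=17.22; dissipated=0.711

Answer: 3.44 V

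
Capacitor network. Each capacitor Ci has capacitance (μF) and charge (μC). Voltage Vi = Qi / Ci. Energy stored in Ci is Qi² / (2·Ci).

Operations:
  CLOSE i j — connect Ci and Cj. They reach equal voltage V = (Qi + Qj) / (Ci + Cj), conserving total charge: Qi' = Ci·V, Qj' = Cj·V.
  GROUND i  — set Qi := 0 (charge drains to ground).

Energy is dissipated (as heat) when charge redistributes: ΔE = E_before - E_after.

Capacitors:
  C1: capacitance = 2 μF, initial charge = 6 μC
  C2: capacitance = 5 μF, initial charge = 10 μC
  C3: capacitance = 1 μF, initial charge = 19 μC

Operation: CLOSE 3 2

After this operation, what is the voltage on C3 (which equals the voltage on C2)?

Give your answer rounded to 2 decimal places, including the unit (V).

Answer: 4.83 V

Derivation:
Initial: C1(2μF, Q=6μC, V=3.00V), C2(5μF, Q=10μC, V=2.00V), C3(1μF, Q=19μC, V=19.00V)
Op 1: CLOSE 3-2: Q_total=29.00, C_total=6.00, V=4.83; Q3=4.83, Q2=24.17; dissipated=120.417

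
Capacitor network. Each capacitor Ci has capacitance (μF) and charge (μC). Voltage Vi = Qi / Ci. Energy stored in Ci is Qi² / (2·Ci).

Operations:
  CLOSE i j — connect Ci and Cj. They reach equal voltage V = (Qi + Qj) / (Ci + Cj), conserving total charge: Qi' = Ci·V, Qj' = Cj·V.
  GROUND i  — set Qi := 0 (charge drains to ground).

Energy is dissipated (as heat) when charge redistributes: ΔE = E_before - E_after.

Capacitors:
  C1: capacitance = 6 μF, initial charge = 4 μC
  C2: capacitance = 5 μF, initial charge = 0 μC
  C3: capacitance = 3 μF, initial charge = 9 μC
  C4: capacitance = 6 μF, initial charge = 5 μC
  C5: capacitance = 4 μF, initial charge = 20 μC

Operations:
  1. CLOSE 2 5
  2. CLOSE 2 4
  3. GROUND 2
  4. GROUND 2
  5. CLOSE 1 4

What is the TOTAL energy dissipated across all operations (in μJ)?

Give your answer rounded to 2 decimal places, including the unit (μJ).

Answer: 36.73 μJ

Derivation:
Initial: C1(6μF, Q=4μC, V=0.67V), C2(5μF, Q=0μC, V=0.00V), C3(3μF, Q=9μC, V=3.00V), C4(6μF, Q=5μC, V=0.83V), C5(4μF, Q=20μC, V=5.00V)
Op 1: CLOSE 2-5: Q_total=20.00, C_total=9.00, V=2.22; Q2=11.11, Q5=8.89; dissipated=27.778
Op 2: CLOSE 2-4: Q_total=16.11, C_total=11.00, V=1.46; Q2=7.32, Q4=8.79; dissipated=2.630
Op 3: GROUND 2: Q2=0; energy lost=5.363
Op 4: GROUND 2: Q2=0; energy lost=0.000
Op 5: CLOSE 1-4: Q_total=12.79, C_total=12.00, V=1.07; Q1=6.39, Q4=6.39; dissipated=0.955
Total dissipated: 36.726 μJ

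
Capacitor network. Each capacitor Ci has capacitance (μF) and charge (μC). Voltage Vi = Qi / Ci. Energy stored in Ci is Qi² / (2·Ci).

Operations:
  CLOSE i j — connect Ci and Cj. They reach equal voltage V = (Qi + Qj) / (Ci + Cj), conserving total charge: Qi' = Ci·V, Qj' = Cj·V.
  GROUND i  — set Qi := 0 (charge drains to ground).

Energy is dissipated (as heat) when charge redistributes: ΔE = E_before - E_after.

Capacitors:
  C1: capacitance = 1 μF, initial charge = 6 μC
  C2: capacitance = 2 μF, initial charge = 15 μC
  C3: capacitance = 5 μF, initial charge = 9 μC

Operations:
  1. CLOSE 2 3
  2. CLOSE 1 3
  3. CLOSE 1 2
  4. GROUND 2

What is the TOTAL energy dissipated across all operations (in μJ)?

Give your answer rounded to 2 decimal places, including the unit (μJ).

Initial: C1(1μF, Q=6μC, V=6.00V), C2(2μF, Q=15μC, V=7.50V), C3(5μF, Q=9μC, V=1.80V)
Op 1: CLOSE 2-3: Q_total=24.00, C_total=7.00, V=3.43; Q2=6.86, Q3=17.14; dissipated=23.207
Op 2: CLOSE 1-3: Q_total=23.14, C_total=6.00, V=3.86; Q1=3.86, Q3=19.29; dissipated=2.755
Op 3: CLOSE 1-2: Q_total=10.71, C_total=3.00, V=3.57; Q1=3.57, Q2=7.14; dissipated=0.061
Op 4: GROUND 2: Q2=0; energy lost=12.755
Total dissipated: 38.779 μJ

Answer: 38.78 μJ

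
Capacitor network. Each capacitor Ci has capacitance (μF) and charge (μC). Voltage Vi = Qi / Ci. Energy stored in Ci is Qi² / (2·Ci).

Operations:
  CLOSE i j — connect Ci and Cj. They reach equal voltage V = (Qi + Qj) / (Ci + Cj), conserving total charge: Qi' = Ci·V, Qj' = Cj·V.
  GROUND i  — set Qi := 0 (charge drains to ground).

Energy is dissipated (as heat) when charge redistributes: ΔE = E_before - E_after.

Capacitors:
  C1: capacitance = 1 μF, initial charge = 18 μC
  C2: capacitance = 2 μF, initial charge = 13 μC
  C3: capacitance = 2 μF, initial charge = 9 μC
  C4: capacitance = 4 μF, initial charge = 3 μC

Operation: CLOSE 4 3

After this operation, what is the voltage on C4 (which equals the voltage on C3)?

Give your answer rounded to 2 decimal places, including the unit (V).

Answer: 2.00 V

Derivation:
Initial: C1(1μF, Q=18μC, V=18.00V), C2(2μF, Q=13μC, V=6.50V), C3(2μF, Q=9μC, V=4.50V), C4(4μF, Q=3μC, V=0.75V)
Op 1: CLOSE 4-3: Q_total=12.00, C_total=6.00, V=2.00; Q4=8.00, Q3=4.00; dissipated=9.375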